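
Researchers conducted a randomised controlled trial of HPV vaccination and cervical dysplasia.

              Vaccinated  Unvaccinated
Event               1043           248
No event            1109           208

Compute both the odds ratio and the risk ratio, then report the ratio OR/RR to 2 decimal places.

Reading the table with exposure as columns: a = 1043 (Vaccinated, case), b = 1109 (Vaccinated, non-case), c = 248 (Unvaccinated, case), d = 208.
OR = (1043·208)/(1109·248) = 216944/275032 = 0.78880
Risk in exposed = 1043/2152 = 0.48467; risk in unexposed = 248/456 = 0.54386; RR = 0.89116
OR/RR = 0.78880 / 0.89116 = 0.88513
The outcome is not rare, so the OR lies further from 1 than the RR.

0.89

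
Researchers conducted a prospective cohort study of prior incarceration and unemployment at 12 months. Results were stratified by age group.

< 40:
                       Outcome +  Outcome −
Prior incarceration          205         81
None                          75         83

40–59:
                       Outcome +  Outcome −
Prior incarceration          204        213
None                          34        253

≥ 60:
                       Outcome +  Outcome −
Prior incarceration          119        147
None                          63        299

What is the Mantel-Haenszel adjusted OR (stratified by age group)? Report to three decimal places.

4.347

OR_MH = Σ(aᵢdᵢ/nᵢ) / Σ(bᵢcᵢ/nᵢ), where nᵢ is the stratum total.
Stratum 1 (< 40): n = 444; a·d/n = 205·83/444 = 38.3221; b·c/n = 81·75/444 = 13.6824
Stratum 2 (40–59): n = 704; a·d/n = 204·253/704 = 73.3125; b·c/n = 213·34/704 = 10.2869
Stratum 3 (≥ 60): n = 628; a·d/n = 119·299/628 = 56.6576; b·c/n = 147·63/628 = 14.7468
OR_MH = (38.3221 + 73.3125 + 56.6576) / (13.6824 + 10.2869 + 14.7468) = 168.2922 / 38.7162 = 4.34682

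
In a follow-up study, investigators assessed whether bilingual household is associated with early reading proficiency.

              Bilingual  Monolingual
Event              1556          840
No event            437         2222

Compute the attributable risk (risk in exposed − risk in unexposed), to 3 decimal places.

0.506

Reading the table with exposure as columns: a = 1556 (Bilingual, case), b = 437 (Bilingual, non-case), c = 840 (Monolingual, case), d = 2222.
Risk in exposed = 1556/1993 = 0.780733; risk in unexposed = 840/3062 = 0.274331.
Risk difference = 0.780733 − 0.274331 = 0.506402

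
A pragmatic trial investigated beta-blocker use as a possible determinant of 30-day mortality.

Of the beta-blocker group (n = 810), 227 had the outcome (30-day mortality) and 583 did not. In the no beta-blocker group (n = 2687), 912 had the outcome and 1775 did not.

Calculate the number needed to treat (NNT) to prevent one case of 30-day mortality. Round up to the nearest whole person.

17

Risk in treated group = 227/810 = 0.28025; risk in control = 912/2687 = 0.33941.
Absolute risk reduction = 0.33941 − 0.28025 = 0.05917
NNT = 1 / ARR = 1 / 0.05917 = 16.902 → round up → 17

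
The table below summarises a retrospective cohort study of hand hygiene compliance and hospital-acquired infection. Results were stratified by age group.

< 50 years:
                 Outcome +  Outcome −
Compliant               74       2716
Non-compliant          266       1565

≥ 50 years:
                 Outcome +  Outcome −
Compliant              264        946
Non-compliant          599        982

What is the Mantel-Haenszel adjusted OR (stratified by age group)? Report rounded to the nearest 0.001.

0.328

OR_MH = Σ(aᵢdᵢ/nᵢ) / Σ(bᵢcᵢ/nᵢ), where nᵢ is the stratum total.
Stratum 1 (< 50 years): n = 4621; a·d/n = 74·1565/4621 = 25.0617; b·c/n = 2716·266/4621 = 156.3419
Stratum 2 (≥ 50 years): n = 2791; a·d/n = 264·982/2791 = 92.8871; b·c/n = 946·599/2791 = 203.0290
OR_MH = (25.0617 + 92.8871) / (156.3419 + 203.0290) = 117.9488 / 359.3709 = 0.32821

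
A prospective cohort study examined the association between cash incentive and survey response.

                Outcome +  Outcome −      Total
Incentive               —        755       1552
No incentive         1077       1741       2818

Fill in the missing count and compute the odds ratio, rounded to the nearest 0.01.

The missing cell is in the exposed row: 1552 − 755 = 797.
So a = 797, b = 755, c = 1077, d = 1741.
OR = (a·d)/(b·c) = (797 × 1741) / (755 × 1077) = 1387577 / 813135 = 1.70645

1.71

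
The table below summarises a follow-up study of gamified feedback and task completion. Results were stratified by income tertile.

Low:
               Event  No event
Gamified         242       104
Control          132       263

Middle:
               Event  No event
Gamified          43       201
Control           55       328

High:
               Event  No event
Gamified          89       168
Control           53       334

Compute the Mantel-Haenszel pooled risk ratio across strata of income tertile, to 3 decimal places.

RR_MH = Σ(aᵢ·n₀ᵢ/nᵢ) / Σ(cᵢ·n₁ᵢ/nᵢ), with n₁ᵢ = aᵢ+bᵢ (exposed), n₀ᵢ = cᵢ+dᵢ (unexposed), nᵢ = n₁ᵢ+n₀ᵢ.
Stratum 1 (Low): n₁ = 346, n₀ = 395, n = 741; a·n₀/n = 242·395/741 = 129.0013; c·n₁/n = 132·346/741 = 61.6356
Stratum 2 (Middle): n₁ = 244, n₀ = 383, n = 627; a·n₀/n = 43·383/627 = 26.2663; c·n₁/n = 55·244/627 = 21.4035
Stratum 3 (High): n₁ = 257, n₀ = 387, n = 644; a·n₀/n = 89·387/644 = 53.4829; c·n₁/n = 53·257/644 = 21.1506
RR_MH = (129.0013 + 26.2663 + 53.4829) / (61.6356 + 21.4035 + 21.1506) = 208.7506 / 104.1898 = 2.00356

2.004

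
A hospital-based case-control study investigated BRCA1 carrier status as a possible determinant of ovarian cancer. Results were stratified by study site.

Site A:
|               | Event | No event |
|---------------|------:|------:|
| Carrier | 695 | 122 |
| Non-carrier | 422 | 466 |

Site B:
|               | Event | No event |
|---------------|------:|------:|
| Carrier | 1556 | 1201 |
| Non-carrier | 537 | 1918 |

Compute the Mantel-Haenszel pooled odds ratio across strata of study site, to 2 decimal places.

4.95

OR_MH = Σ(aᵢdᵢ/nᵢ) / Σ(bᵢcᵢ/nᵢ), where nᵢ is the stratum total.
Stratum 1 (Site A): n = 1705; a·d/n = 695·466/1705 = 189.9531; b·c/n = 122·422/1705 = 30.1959
Stratum 2 (Site B): n = 5212; a·d/n = 1556·1918/5212 = 572.6032; b·c/n = 1201·537/5212 = 123.7408
OR_MH = (189.9531 + 572.6032) / (30.1959 + 123.7408) = 762.5563 / 153.9367 = 4.95370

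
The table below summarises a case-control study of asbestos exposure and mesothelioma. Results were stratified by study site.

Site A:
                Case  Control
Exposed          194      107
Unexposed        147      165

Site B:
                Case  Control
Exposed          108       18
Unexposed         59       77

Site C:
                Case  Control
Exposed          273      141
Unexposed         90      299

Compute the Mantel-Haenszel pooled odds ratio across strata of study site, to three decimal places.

OR_MH = Σ(aᵢdᵢ/nᵢ) / Σ(bᵢcᵢ/nᵢ), where nᵢ is the stratum total.
Stratum 1 (Site A): n = 613; a·d/n = 194·165/613 = 52.2186; b·c/n = 107·147/613 = 25.6591
Stratum 2 (Site B): n = 262; a·d/n = 108·77/262 = 31.7405; b·c/n = 18·59/262 = 4.0534
Stratum 3 (Site C): n = 803; a·d/n = 273·299/803 = 101.6526; b·c/n = 141·90/803 = 15.8032
OR_MH = (52.2186 + 31.7405 + 101.6526) / (25.6591 + 4.0534 + 15.8032) = 185.6116 / 45.5157 = 4.07797

4.078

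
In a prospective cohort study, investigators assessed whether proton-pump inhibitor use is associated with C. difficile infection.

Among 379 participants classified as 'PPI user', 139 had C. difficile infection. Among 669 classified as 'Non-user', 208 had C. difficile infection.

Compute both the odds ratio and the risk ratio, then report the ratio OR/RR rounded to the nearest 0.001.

From the description: a = 139, b = 240, c = 208, d = 461.
OR = (139·461)/(240·208) = 64079/49920 = 1.28363
Risk in exposed = 139/379 = 0.36675; risk in unexposed = 208/669 = 0.31091; RR = 1.17961
OR/RR = 1.28363 / 1.17961 = 1.08819
The outcome is not rare, so the OR lies further from 1 than the RR.

1.088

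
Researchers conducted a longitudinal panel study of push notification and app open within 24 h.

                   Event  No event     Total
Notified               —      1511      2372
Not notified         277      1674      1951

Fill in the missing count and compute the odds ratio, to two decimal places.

3.44

The missing cell is in the exposed row: 2372 − 1511 = 861.
So a = 861, b = 1511, c = 277, d = 1674.
OR = (a·d)/(b·c) = (861 × 1674) / (1511 × 277) = 1441314 / 418547 = 3.44361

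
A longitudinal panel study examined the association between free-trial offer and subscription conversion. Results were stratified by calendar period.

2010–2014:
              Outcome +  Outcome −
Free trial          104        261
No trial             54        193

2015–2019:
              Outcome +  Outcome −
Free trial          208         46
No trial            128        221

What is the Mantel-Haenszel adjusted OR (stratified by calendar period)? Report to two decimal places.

OR_MH = Σ(aᵢdᵢ/nᵢ) / Σ(bᵢcᵢ/nᵢ), where nᵢ is the stratum total.
Stratum 1 (2010–2014): n = 612; a·d/n = 104·193/612 = 32.7974; b·c/n = 261·54/612 = 23.0294
Stratum 2 (2015–2019): n = 603; a·d/n = 208·221/603 = 76.2322; b·c/n = 46·128/603 = 9.7645
OR_MH = (32.7974 + 76.2322) / (23.0294 + 9.7645) = 109.0296 / 32.7939 = 3.32469

3.32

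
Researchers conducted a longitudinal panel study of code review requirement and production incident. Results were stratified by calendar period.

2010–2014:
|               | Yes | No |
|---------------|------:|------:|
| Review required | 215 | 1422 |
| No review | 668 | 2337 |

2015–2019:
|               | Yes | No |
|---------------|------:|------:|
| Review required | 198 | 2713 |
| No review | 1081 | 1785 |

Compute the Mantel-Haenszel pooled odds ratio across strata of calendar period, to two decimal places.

0.24

OR_MH = Σ(aᵢdᵢ/nᵢ) / Σ(bᵢcᵢ/nᵢ), where nᵢ is the stratum total.
Stratum 1 (2010–2014): n = 4642; a·d/n = 215·2337/4642 = 108.2411; b·c/n = 1422·668/4642 = 204.6308
Stratum 2 (2015–2019): n = 5777; a·d/n = 198·1785/5777 = 61.1788; b·c/n = 2713·1081/5777 = 507.6602
OR_MH = (108.2411 + 61.1788) / (204.6308 + 507.6602) = 169.4199 / 712.2910 = 0.23785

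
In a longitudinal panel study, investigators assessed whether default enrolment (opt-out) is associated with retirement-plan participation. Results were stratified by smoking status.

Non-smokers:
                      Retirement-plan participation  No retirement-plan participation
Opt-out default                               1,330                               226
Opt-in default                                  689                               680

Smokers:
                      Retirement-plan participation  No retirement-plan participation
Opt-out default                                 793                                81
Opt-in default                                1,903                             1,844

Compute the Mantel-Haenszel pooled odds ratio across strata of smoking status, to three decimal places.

OR_MH = Σ(aᵢdᵢ/nᵢ) / Σ(bᵢcᵢ/nᵢ), where nᵢ is the stratum total.
Stratum 1 (Non-smokers): n = 2925; a·d/n = 1330·680/2925 = 309.1966; b·c/n = 226·689/2925 = 53.2356
Stratum 2 (Smokers): n = 4621; a·d/n = 793·1844/4621 = 316.4449; b·c/n = 81·1903/4621 = 33.3571
OR_MH = (309.1966 + 316.4449) / (53.2356 + 33.3571) = 625.6415 / 86.5926 = 7.22511

7.225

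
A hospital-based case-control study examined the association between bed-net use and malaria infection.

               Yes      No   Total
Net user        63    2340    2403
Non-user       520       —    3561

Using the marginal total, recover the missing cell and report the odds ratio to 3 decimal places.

0.157

The missing cell is in the unexposed row: 3561 − 520 = 3041.
So a = 63, b = 2340, c = 520, d = 3041.
OR = (a·d)/(b·c) = (63 × 3041) / (2340 × 520) = 191583 / 1216800 = 0.15745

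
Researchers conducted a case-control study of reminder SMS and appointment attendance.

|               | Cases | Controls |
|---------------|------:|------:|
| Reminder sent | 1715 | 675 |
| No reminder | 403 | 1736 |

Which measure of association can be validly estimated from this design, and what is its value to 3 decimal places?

Cells: a = 1715, b = 675, c = 403, d = 1736.
This is a case-control study: participants were sampled on outcome status, so risks in the source population cannot be estimated directly — relative risk is not valid here. The odds ratio is the appropriate measure.
OR = (a·d)/(b·c) = (1715 × 1736) / (675 × 403) = 2977240 / 272025 = 10.94473

10.945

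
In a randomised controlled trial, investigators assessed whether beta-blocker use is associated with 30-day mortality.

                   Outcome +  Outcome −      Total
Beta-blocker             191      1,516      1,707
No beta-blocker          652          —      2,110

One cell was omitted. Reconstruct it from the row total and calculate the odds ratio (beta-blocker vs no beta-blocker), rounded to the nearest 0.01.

The missing cell is in the unexposed row: 2110 − 652 = 1458.
So a = 191, b = 1516, c = 652, d = 1458.
OR = (a·d)/(b·c) = (191 × 1458) / (1516 × 652) = 278478 / 988432 = 0.28174

0.28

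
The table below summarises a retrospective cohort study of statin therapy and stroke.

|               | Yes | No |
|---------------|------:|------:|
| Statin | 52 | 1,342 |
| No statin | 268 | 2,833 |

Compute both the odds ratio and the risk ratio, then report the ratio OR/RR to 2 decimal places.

Cells: a = 52, b = 1342, c = 268, d = 2833.
OR = (52·2833)/(1342·268) = 147316/359656 = 0.40960
Risk in exposed = 52/1394 = 0.03730; risk in unexposed = 268/3101 = 0.08642; RR = 0.43163
OR/RR = 0.40960 / 0.43163 = 0.94898
The outcome is rare in both groups, so OR ≈ RR (ratio near 1).

0.95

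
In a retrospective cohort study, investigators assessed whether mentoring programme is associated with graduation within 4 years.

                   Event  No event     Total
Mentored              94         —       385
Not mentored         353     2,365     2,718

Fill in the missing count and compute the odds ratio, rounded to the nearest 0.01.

2.16

The missing cell is in the exposed row: 385 − 94 = 291.
So a = 94, b = 291, c = 353, d = 2365.
OR = (a·d)/(b·c) = (94 × 2365) / (291 × 353) = 222310 / 102723 = 2.16417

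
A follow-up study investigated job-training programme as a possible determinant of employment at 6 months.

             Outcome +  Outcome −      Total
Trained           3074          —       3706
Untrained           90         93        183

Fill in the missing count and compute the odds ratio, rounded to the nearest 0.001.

5.026

The missing cell is in the exposed row: 3706 − 3074 = 632.
So a = 3074, b = 632, c = 90, d = 93.
OR = (a·d)/(b·c) = (3074 × 93) / (632 × 90) = 285882 / 56880 = 5.02605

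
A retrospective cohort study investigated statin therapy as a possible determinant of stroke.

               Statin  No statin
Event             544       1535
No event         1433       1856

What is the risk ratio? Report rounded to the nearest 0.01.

Reading the table with exposure as columns: a = 544 (Statin, case), b = 1433 (Statin, non-case), c = 1535 (No statin, case), d = 1856.
Risk in exposed = 544/1977 = 0.27516; risk in unexposed = 1535/3391 = 0.45267.
RR = 0.27516 / 0.45267 = 0.60787
The risk is 39% lower among the exposed than among the unexposed.

0.61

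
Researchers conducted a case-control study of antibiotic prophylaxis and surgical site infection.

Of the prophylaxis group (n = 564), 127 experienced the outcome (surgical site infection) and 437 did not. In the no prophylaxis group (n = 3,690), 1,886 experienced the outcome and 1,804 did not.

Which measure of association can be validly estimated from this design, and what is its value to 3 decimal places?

0.278

From the description: a = 127, b = 437, c = 1886, d = 1804.
This is a case-control study: participants were sampled on outcome status, so risks in the source population cannot be estimated directly — relative risk is not valid here. The odds ratio is the appropriate measure.
OR = (a·d)/(b·c) = (127 × 1804) / (437 × 1886) = 229108 / 824182 = 0.27798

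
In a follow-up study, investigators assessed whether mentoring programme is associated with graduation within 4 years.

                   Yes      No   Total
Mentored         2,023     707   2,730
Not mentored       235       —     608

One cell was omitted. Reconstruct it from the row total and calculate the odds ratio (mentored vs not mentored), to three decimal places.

The missing cell is in the unexposed row: 608 − 235 = 373.
So a = 2023, b = 707, c = 235, d = 373.
OR = (a·d)/(b·c) = (2023 × 373) / (707 × 235) = 754579 / 166145 = 4.54169

4.542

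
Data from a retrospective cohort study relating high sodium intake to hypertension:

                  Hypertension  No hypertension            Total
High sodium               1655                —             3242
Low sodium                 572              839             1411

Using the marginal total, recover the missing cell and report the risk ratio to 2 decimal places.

1.26

The missing cell is in the exposed row: 3242 − 1655 = 1587.
So a = 1655, b = 1587, c = 572, d = 839.
RR = [a/(a+b)] / [c/(c+d)] = (1655/3242) / (572/1411) = 0.51049/0.40539 = 1.25926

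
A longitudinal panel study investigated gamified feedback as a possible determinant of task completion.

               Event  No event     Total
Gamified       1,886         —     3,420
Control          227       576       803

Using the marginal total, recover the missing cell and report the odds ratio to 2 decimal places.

The missing cell is in the exposed row: 3420 − 1886 = 1534.
So a = 1886, b = 1534, c = 227, d = 576.
OR = (a·d)/(b·c) = (1886 × 576) / (1534 × 227) = 1086336 / 348218 = 3.11970

3.12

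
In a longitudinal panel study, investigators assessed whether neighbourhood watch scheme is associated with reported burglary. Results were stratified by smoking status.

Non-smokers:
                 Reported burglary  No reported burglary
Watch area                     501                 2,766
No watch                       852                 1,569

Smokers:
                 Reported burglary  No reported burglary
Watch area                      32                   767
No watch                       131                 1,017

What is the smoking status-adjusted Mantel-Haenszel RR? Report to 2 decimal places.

RR_MH = Σ(aᵢ·n₀ᵢ/nᵢ) / Σ(cᵢ·n₁ᵢ/nᵢ), with n₁ᵢ = aᵢ+bᵢ (exposed), n₀ᵢ = cᵢ+dᵢ (unexposed), nᵢ = n₁ᵢ+n₀ᵢ.
Stratum 1 (Non-smokers): n₁ = 3267, n₀ = 2421, n = 5688; a·n₀/n = 501·2421/5688 = 213.2421; c·n₁/n = 852·3267/5688 = 489.3608
Stratum 2 (Smokers): n₁ = 799, n₀ = 1148, n = 1947; a·n₀/n = 32·1148/1947 = 18.8680; c·n₁/n = 131·799/1947 = 53.7591
RR_MH = (213.2421 + 18.8680) / (489.3608 + 53.7591) = 232.1101 / 543.1199 = 0.42736

0.43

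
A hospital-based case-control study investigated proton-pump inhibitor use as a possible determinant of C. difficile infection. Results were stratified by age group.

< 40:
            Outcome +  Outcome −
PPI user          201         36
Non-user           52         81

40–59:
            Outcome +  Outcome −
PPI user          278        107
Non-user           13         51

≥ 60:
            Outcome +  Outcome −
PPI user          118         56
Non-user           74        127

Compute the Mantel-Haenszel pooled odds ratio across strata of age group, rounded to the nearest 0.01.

OR_MH = Σ(aᵢdᵢ/nᵢ) / Σ(bᵢcᵢ/nᵢ), where nᵢ is the stratum total.
Stratum 1 (< 40): n = 370; a·d/n = 201·81/370 = 44.0027; b·c/n = 36·52/370 = 5.0595
Stratum 2 (40–59): n = 449; a·d/n = 278·51/449 = 31.5768; b·c/n = 107·13/449 = 3.0980
Stratum 3 (≥ 60): n = 375; a·d/n = 118·127/375 = 39.9627; b·c/n = 56·74/375 = 11.0507
OR_MH = (44.0027 + 31.5768 + 39.9627) / (5.0595 + 3.0980 + 11.0507) = 115.5422 / 19.2081 = 6.01528

6.02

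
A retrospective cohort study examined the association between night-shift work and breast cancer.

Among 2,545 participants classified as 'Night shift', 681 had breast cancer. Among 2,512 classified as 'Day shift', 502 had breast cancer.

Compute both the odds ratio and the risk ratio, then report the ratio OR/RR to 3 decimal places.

From the description: a = 681, b = 1864, c = 502, d = 2010.
OR = (681·2010)/(1864·502) = 1368810/935728 = 1.46283
Risk in exposed = 681/2545 = 0.26758; risk in unexposed = 502/2512 = 0.19984; RR = 1.33898
OR/RR = 1.46283 / 1.33898 = 1.09249
The outcome is not rare, so the OR lies further from 1 than the RR.

1.092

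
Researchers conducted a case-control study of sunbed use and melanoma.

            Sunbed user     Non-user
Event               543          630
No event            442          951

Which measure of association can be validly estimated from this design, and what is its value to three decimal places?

1.854

Reading the table with exposure as columns: a = 543 (Sunbed user, case), b = 442 (Sunbed user, non-case), c = 630 (Non-user, case), d = 951.
This is a case-control study: participants were sampled on outcome status, so risks in the source population cannot be estimated directly — relative risk is not valid here. The odds ratio is the appropriate measure.
OR = (a·d)/(b·c) = (543 × 951) / (442 × 630) = 516393 / 278460 = 1.85446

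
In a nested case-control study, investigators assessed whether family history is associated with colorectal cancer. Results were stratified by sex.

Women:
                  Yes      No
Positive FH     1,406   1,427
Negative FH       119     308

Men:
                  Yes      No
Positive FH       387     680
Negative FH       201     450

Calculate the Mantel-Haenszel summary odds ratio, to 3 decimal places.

1.779

OR_MH = Σ(aᵢdᵢ/nᵢ) / Σ(bᵢcᵢ/nᵢ), where nᵢ is the stratum total.
Stratum 1 (Women): n = 3260; a·d/n = 1406·308/3260 = 132.8368; b·c/n = 1427·119/3260 = 52.0899
Stratum 2 (Men): n = 1718; a·d/n = 387·450/1718 = 101.3679; b·c/n = 680·201/1718 = 79.5576
OR_MH = (132.8368 + 101.3679) / (52.0899 + 79.5576) = 234.2047 / 131.6475 = 1.77903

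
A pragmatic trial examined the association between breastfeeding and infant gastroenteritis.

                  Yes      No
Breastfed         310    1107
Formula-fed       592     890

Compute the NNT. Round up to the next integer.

Risk in treated group = 310/1417 = 0.21877; risk in control = 592/1482 = 0.39946.
Absolute risk reduction = 0.39946 − 0.21877 = 0.18069
NNT = 1 / ARR = 1 / 0.18069 = 5.534 → round up → 6

6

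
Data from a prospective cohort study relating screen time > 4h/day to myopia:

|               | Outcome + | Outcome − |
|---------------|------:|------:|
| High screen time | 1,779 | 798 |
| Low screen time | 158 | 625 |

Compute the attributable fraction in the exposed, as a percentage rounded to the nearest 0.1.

70.8

Cells: a = 1779, b = 798, c = 158, d = 625.
Risk in exposed = 1779/2577 = 0.69034; risk in unexposed = 158/783 = 0.20179.
RR = 0.69034/0.20179 = 3.42110
AR% = (RR − 1)/RR × 100 = (3.42110 − 1)/3.42110 × 100 = 70.7697%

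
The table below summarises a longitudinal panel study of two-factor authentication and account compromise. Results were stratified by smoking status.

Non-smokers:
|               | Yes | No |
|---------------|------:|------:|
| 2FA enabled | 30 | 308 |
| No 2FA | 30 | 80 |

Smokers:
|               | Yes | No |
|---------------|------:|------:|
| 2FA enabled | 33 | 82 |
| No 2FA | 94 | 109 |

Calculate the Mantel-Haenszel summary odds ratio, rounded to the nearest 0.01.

OR_MH = Σ(aᵢdᵢ/nᵢ) / Σ(bᵢcᵢ/nᵢ), where nᵢ is the stratum total.
Stratum 1 (Non-smokers): n = 448; a·d/n = 30·80/448 = 5.3571; b·c/n = 308·30/448 = 20.6250
Stratum 2 (Smokers): n = 318; a·d/n = 33·109/318 = 11.3113; b·c/n = 82·94/318 = 24.2390
OR_MH = (5.3571 + 11.3113) / (20.6250 + 24.2390) = 16.6685 / 44.8640 = 0.37153

0.37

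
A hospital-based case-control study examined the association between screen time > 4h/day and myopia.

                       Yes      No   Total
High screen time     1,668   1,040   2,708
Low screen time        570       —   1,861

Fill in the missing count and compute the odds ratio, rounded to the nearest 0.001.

3.633

The missing cell is in the unexposed row: 1861 − 570 = 1291.
So a = 1668, b = 1040, c = 570, d = 1291.
OR = (a·d)/(b·c) = (1668 × 1291) / (1040 × 570) = 2153388 / 592800 = 3.63257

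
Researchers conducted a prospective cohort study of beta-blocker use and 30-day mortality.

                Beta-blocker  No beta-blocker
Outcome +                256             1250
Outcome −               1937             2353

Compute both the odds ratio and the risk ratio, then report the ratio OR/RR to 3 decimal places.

0.739

Reading the table with exposure as columns: a = 256 (Beta-blocker, case), b = 1937 (Beta-blocker, non-case), c = 1250 (No beta-blocker, case), d = 2353.
OR = (256·2353)/(1937·1250) = 602368/2421250 = 0.24878
Risk in exposed = 256/2193 = 0.11674; risk in unexposed = 1250/3603 = 0.34693; RR = 0.33648
OR/RR = 0.24878 / 0.33648 = 0.73938
The outcome is not rare, so the OR lies further from 1 than the RR.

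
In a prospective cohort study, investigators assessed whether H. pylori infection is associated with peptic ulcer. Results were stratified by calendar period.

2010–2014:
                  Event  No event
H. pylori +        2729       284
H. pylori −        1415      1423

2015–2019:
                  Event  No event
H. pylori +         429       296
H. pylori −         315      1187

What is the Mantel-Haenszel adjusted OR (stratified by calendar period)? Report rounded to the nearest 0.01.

OR_MH = Σ(aᵢdᵢ/nᵢ) / Σ(bᵢcᵢ/nᵢ), where nᵢ is the stratum total.
Stratum 1 (2010–2014): n = 5851; a·d/n = 2729·1423/5851 = 663.7100; b·c/n = 284·1415/5851 = 68.6823
Stratum 2 (2015–2019): n = 2227; a·d/n = 429·1187/2227 = 228.6587; b·c/n = 296·315/2227 = 41.8680
OR_MH = (663.7100 + 228.6587) / (68.6823 + 41.8680) = 892.3687 / 110.5503 = 8.07206

8.07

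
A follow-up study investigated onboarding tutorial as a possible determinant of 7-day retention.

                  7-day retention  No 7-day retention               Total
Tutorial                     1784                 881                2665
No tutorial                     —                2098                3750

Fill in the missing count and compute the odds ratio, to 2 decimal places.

2.57

The missing cell is in the unexposed row: 3750 − 2098 = 1652.
So a = 1784, b = 881, c = 1652, d = 2098.
OR = (a·d)/(b·c) = (1784 × 2098) / (881 × 1652) = 3742832 / 1455412 = 2.57166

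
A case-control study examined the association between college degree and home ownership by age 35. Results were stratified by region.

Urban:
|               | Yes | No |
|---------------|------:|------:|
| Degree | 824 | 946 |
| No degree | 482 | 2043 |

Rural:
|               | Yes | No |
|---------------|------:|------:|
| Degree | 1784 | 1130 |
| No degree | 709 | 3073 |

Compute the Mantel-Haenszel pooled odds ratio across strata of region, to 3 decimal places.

5.361

OR_MH = Σ(aᵢdᵢ/nᵢ) / Σ(bᵢcᵢ/nᵢ), where nᵢ is the stratum total.
Stratum 1 (Urban): n = 4295; a·d/n = 824·2043/4295 = 391.9516; b·c/n = 946·482/4295 = 106.1634
Stratum 2 (Rural): n = 6696; a·d/n = 1784·3073/6696 = 818.7324; b·c/n = 1130·709/6696 = 119.6490
OR_MH = (391.9516 + 818.7324) / (106.1634 + 119.6490) = 1210.6839 / 225.8125 = 5.36146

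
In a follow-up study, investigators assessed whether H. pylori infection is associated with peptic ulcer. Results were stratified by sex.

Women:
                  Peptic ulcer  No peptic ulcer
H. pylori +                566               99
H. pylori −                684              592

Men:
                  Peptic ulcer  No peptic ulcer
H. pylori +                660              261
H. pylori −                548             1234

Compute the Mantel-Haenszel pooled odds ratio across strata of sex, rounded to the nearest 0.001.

5.398

OR_MH = Σ(aᵢdᵢ/nᵢ) / Σ(bᵢcᵢ/nᵢ), where nᵢ is the stratum total.
Stratum 1 (Women): n = 1941; a·d/n = 566·592/1941 = 172.6285; b·c/n = 99·684/1941 = 34.8872
Stratum 2 (Men): n = 2703; a·d/n = 660·1234/2703 = 301.3097; b·c/n = 261·548/2703 = 52.9145
OR_MH = (172.6285 + 301.3097) / (34.8872 + 52.9145) = 473.9382 / 87.8017 = 5.39782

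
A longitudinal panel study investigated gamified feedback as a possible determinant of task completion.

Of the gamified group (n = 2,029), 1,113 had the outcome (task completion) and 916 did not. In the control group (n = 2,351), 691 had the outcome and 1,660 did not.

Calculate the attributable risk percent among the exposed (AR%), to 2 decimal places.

46.42

From the description: a = 1113, b = 916, c = 691, d = 1660.
Risk in exposed = 1113/2029 = 0.54855; risk in unexposed = 691/2351 = 0.29392.
RR = 0.54855/0.29392 = 1.86633
AR% = (RR − 1)/RR × 100 = (1.86633 − 1)/1.86633 × 100 = 46.4188%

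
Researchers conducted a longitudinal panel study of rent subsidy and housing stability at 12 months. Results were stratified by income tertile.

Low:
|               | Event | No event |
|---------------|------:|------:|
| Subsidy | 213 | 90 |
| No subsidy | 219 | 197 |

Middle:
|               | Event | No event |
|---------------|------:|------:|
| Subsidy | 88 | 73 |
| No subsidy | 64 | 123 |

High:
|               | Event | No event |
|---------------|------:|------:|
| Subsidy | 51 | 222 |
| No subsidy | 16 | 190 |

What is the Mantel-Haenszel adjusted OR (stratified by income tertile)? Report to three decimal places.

OR_MH = Σ(aᵢdᵢ/nᵢ) / Σ(bᵢcᵢ/nᵢ), where nᵢ is the stratum total.
Stratum 1 (Low): n = 719; a·d/n = 213·197/719 = 58.3602; b·c/n = 90·219/719 = 27.4131
Stratum 2 (Middle): n = 348; a·d/n = 88·123/348 = 31.1034; b·c/n = 73·64/348 = 13.4253
Stratum 3 (High): n = 479; a·d/n = 51·190/479 = 20.2296; b·c/n = 222·16/479 = 7.4154
OR_MH = (58.3602 + 31.1034 + 20.2296) / (27.4131 + 13.4253 + 7.4154) = 109.6933 / 48.2538 = 2.27326

2.273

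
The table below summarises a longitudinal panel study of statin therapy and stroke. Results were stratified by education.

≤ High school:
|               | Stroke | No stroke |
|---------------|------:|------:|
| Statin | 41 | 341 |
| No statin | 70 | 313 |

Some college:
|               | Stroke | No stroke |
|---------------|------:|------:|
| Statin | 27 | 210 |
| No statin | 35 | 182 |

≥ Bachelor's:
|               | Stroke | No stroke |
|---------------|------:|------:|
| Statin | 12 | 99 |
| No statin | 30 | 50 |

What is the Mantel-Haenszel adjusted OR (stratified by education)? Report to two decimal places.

OR_MH = Σ(aᵢdᵢ/nᵢ) / Σ(bᵢcᵢ/nᵢ), where nᵢ is the stratum total.
Stratum 1 (≤ High school): n = 765; a·d/n = 41·313/765 = 16.7752; b·c/n = 341·70/765 = 31.2026
Stratum 2 (Some college): n = 454; a·d/n = 27·182/454 = 10.8238; b·c/n = 210·35/454 = 16.1894
Stratum 3 (≥ Bachelor's): n = 191; a·d/n = 12·50/191 = 3.1414; b·c/n = 99·30/191 = 15.5497
OR_MH = (16.7752 + 10.8238 + 3.1414) / (31.2026 + 16.1894 + 15.5497) = 30.7403 / 62.9418 = 0.48839

0.49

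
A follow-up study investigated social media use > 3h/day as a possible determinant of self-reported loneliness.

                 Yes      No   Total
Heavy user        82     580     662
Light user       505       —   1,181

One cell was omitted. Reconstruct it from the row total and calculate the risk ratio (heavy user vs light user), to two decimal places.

0.29

The missing cell is in the unexposed row: 1181 − 505 = 676.
So a = 82, b = 580, c = 505, d = 676.
RR = [a/(a+b)] / [c/(c+d)] = (82/662) / (505/1181) = 0.12387/0.42760 = 0.28968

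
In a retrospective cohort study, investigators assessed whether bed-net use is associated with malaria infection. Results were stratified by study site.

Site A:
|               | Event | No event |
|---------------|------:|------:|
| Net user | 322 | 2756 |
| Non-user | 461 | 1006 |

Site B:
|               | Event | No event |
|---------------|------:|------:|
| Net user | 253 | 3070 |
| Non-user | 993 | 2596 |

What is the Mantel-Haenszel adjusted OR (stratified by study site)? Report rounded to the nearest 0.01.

0.23

OR_MH = Σ(aᵢdᵢ/nᵢ) / Σ(bᵢcᵢ/nᵢ), where nᵢ is the stratum total.
Stratum 1 (Site A): n = 4545; a·d/n = 322·1006/4545 = 71.2722; b·c/n = 2756·461/4545 = 279.5415
Stratum 2 (Site B): n = 6912; a·d/n = 253·2596/6912 = 95.0214; b·c/n = 3070·993/6912 = 441.0460
OR_MH = (71.2722 + 95.0214) / (279.5415 + 441.0460) = 166.2936 / 720.5875 = 0.23078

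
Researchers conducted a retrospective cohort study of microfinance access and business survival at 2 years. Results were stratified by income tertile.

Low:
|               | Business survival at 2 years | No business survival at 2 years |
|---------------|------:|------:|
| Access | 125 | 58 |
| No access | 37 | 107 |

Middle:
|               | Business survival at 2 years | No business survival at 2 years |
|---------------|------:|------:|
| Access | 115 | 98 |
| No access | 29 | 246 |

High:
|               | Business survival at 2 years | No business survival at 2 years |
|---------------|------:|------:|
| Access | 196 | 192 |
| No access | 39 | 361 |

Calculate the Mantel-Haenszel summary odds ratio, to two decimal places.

OR_MH = Σ(aᵢdᵢ/nᵢ) / Σ(bᵢcᵢ/nᵢ), where nᵢ is the stratum total.
Stratum 1 (Low): n = 327; a·d/n = 125·107/327 = 40.9021; b·c/n = 58·37/327 = 6.5627
Stratum 2 (Middle): n = 488; a·d/n = 115·246/488 = 57.9713; b·c/n = 98·29/488 = 5.8238
Stratum 3 (High): n = 788; a·d/n = 196·361/788 = 89.7919; b·c/n = 192·39/788 = 9.5025
OR_MH = (40.9021 + 57.9713 + 89.7919) / (6.5627 + 5.8238 + 9.5025) = 188.6653 / 21.8890 = 8.61918

8.62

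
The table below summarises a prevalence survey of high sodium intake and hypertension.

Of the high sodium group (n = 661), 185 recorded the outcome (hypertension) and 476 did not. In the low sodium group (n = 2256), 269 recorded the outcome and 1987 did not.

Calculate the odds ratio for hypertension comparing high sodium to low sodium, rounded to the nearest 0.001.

From the description: a = 185, b = 476, c = 269, d = 1987.
OR = (a·d)/(b·c) = (185 × 1987) / (476 × 269) = 367595 / 128044 = 2.87085
The odds of hypertension are about 2.87 times as high in the high sodium group.

2.871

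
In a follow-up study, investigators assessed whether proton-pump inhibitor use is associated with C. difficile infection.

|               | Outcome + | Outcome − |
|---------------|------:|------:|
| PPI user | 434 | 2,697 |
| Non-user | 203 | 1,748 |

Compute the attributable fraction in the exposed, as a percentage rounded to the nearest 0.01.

24.94

Cells: a = 434, b = 2697, c = 203, d = 1748.
Risk in exposed = 434/3131 = 0.13861; risk in unexposed = 203/1951 = 0.10405.
RR = 0.13861/0.10405 = 1.33220
AR% = (RR − 1)/RR × 100 = (1.33220 − 1)/1.33220 × 100 = 24.9359%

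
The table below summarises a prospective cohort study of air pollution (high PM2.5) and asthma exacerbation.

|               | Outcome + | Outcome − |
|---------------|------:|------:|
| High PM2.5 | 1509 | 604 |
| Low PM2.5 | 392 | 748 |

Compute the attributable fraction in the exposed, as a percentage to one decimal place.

Cells: a = 1509, b = 604, c = 392, d = 748.
Risk in exposed = 1509/2113 = 0.71415; risk in unexposed = 392/1140 = 0.34386.
RR = 0.71415/0.34386 = 2.07687
AR% = (RR − 1)/RR × 100 = (2.07687 − 1)/2.07687 × 100 = 51.8505%

51.9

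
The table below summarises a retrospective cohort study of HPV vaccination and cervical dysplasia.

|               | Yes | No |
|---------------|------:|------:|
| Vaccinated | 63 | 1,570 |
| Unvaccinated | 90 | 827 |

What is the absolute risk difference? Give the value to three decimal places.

-0.060

Cells: a = 63, b = 1570, c = 90, d = 827.
Risk in exposed = 63/1633 = 0.038579; risk in unexposed = 90/917 = 0.098146.
Risk difference = 0.038579 − 0.098146 = -0.059567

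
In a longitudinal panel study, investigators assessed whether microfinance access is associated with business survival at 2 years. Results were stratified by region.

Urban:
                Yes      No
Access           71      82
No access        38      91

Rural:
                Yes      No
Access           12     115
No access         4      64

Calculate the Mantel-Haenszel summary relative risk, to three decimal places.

RR_MH = Σ(aᵢ·n₀ᵢ/nᵢ) / Σ(cᵢ·n₁ᵢ/nᵢ), with n₁ᵢ = aᵢ+bᵢ (exposed), n₀ᵢ = cᵢ+dᵢ (unexposed), nᵢ = n₁ᵢ+n₀ᵢ.
Stratum 1 (Urban): n₁ = 153, n₀ = 129, n = 282; a·n₀/n = 71·129/282 = 32.4787; c·n₁/n = 38·153/282 = 20.6170
Stratum 2 (Rural): n₁ = 127, n₀ = 68, n = 195; a·n₀/n = 12·68/195 = 4.1846; c·n₁/n = 4·127/195 = 2.6051
RR_MH = (32.4787 + 4.1846) / (20.6170 + 2.6051) = 36.6633 / 23.2221 = 1.57881

1.579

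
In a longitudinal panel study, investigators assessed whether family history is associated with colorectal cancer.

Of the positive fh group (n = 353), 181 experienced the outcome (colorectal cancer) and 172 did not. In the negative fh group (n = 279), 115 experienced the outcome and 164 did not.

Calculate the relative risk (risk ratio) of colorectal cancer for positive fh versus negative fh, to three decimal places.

1.244

From the description: a = 181, b = 172, c = 115, d = 164.
Risk in exposed = 181/353 = 0.51275; risk in unexposed = 115/279 = 0.41219.
RR = 0.51275 / 0.41219 = 1.24397
The risk among the exposed is 1.24 times that among the unexposed.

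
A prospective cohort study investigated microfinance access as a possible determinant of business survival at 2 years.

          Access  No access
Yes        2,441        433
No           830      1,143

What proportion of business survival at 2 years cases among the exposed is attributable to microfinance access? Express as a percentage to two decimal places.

63.18

Reading the table with exposure as columns: a = 2441 (Access, case), b = 830 (Access, non-case), c = 433 (No access, case), d = 1143.
Risk in exposed = 2441/3271 = 0.74625; risk in unexposed = 433/1576 = 0.27475.
RR = 0.74625/0.27475 = 2.71616
AR% = (RR − 1)/RR × 100 = (2.71616 − 1)/2.71616 × 100 = 63.1833%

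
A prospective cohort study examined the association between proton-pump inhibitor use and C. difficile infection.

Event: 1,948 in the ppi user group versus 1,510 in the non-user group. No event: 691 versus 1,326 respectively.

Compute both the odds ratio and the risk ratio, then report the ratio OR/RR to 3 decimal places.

1.786

From the description: a = 1948, b = 691, c = 1510, d = 1326.
OR = (1948·1326)/(691·1510) = 2583048/1043410 = 2.47558
Risk in exposed = 1948/2639 = 0.73816; risk in unexposed = 1510/2836 = 0.53244; RR = 1.38637
OR/RR = 2.47558 / 1.38637 = 1.78566
The outcome is not rare, so the OR lies further from 1 than the RR.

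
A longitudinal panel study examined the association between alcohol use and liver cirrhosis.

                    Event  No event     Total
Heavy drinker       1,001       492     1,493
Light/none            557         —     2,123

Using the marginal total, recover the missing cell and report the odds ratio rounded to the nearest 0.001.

5.720

The missing cell is in the unexposed row: 2123 − 557 = 1566.
So a = 1001, b = 492, c = 557, d = 1566.
OR = (a·d)/(b·c) = (1001 × 1566) / (492 × 557) = 1567566 / 274044 = 5.72013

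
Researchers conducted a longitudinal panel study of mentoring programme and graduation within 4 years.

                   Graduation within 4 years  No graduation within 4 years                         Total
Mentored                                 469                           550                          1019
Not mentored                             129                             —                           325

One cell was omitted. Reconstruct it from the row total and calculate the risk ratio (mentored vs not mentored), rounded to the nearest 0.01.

1.16

The missing cell is in the unexposed row: 325 − 129 = 196.
So a = 469, b = 550, c = 129, d = 196.
RR = [a/(a+b)] / [c/(c+d)] = (469/1019) / (129/325) = 0.46026/0.39692 = 1.15956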